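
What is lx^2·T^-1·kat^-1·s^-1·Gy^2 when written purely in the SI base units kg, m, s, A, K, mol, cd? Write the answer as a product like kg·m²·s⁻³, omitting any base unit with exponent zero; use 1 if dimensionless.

kg⁻¹·s⁻²·A·mol⁻¹·cd²

lx = m⁻²·cd.
So lx² = m⁻⁴·cd².
T = kg·s⁻²·A⁻¹.
So T⁻¹ = kg⁻¹·s²·A.
kat = s⁻¹·mol.
So kat⁻¹ = s·mol⁻¹.
Gy = m²·s⁻².
So Gy² = m⁴·s⁻⁴.
Combining: lx²·T⁻¹·kat⁻¹·s⁻¹·Gy² = (m⁻⁴·cd²) · (kg⁻¹·s²·A) · (s·mol⁻¹) · s⁻¹ · (m⁴·s⁻⁴) = kg⁻¹·s⁻²·A·mol⁻¹·cd².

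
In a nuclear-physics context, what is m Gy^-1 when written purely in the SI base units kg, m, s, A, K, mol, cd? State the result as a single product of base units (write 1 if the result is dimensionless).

Gy = J/kg (absorbed dose = energy per mass),
    = m²·s⁻².
So Gy⁻¹ = m⁻²·s².
Combining: m·Gy⁻¹ = m · (m⁻²·s²) = m⁻¹·s².

m⁻¹·s²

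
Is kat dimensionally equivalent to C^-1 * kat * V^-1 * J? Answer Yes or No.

Left side:
  kat = mol/s = s⁻¹·mol (catalytic activity).
Right side:
  C = s·A.
  So C⁻¹ = s⁻¹·A⁻¹.
  kat = s⁻¹·mol.
  V = kg·m²·s⁻³·A⁻¹.
  So V⁻¹ = kg⁻¹·m⁻²·s³·A.
  J = kg·m²·s⁻².
  Combining: C⁻¹·kat·V⁻¹·J = (s⁻¹·A⁻¹) · (s⁻¹·mol) · (kg⁻¹·m⁻²·s³·A) · (kg·m²·s⁻²) = s⁻¹·mol.
Both reduce to s⁻¹·mol.

Yes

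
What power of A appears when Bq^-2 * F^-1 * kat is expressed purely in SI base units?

Bq = s⁻¹.
So Bq⁻² = s².
F = kg⁻¹·m⁻²·s⁴·A².
So F⁻¹ = kg·m²·s⁻⁴·A⁻².
kat = s⁻¹·mol.
Combining: Bq⁻²·F⁻¹·kat = s² · (kg·m²·s⁻⁴·A⁻²) · (s⁻¹·mol) = kg·m²·s⁻³·A⁻²·mol.
The exponent of A is -2.

-2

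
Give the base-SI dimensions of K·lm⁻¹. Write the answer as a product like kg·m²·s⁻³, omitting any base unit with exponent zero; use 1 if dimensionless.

lm = cd·sr = cd (luminous flux; sr is dimensionless).
So lm⁻¹ = cd⁻¹.
Combining: K·lm⁻¹ = K · cd⁻¹ = K·cd⁻¹.

K·cd⁻¹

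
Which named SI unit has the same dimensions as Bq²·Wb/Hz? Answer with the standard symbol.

V

Hz = s⁻¹.
So Hz⁻¹ = s.
Bq = s⁻¹.
So Bq² = s⁻².
Wb = kg·m²·s⁻²·A⁻¹.
Combining: Hz⁻¹·Bq²·Wb = s · s⁻² · (kg·m²·s⁻²·A⁻¹) = kg·m²·s⁻³·A⁻¹.
kg·m²·s⁻³·A⁻¹ is the base-SI form of the volt.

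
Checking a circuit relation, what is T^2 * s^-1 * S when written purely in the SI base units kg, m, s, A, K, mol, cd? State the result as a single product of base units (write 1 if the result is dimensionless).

T = Wb/m² (flux density = flux per area),
    = kg·s⁻²·A⁻¹.
So T² = kg²·s⁻⁴·A⁻².
S = 1/Ω (conductance is reciprocal resistance),
    = kg⁻¹·m⁻²·s³·A².
Combining: T²·s⁻¹·S = (kg²·s⁻⁴·A⁻²) · s⁻¹ · (kg⁻¹·m⁻²·s³·A²) = kg·m⁻²·s⁻².

kg·m⁻²·s⁻²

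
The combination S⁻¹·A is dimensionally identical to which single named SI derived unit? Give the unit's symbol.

V

S = 1/Ω (conductance is reciprocal resistance),
    = kg⁻¹·m⁻²·s³·A².
So S⁻¹ = kg·m²·s⁻³·A⁻².
Combining: S⁻¹·A = (kg·m²·s⁻³·A⁻²) · A = kg·m²·s⁻³·A⁻¹.
kg·m²·s⁻³·A⁻¹ is the base-SI form of the volt.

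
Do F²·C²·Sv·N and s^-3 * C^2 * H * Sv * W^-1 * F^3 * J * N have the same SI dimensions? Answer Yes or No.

Left side:
  F = C/V (capacitance = charge per voltage),
      = A·s/(kg·m²·s⁻³·A⁻¹) (substituting C and V),
      = kg⁻¹·m⁻²·s⁴·A².
  So F² = kg⁻²·m⁻⁴·s⁸·A⁴.
  C = A·s = s·A (charge = current × time).
  So C² = s²·A².
  Sv = J/kg (equivalent dose = energy per mass),
      = m²·s⁻².
  N = kg·m/s² = kg·m·s⁻² (force = mass × acceleration).
  Combining: F²·C²·Sv·N = (kg⁻²·m⁻⁴·s⁸·A⁴) · (s²·A²) · (m²·s⁻²) · (kg·m·s⁻²) = kg⁻¹·m⁻¹·s⁶·A⁶.
Right side:
  C = s·A.
  So C² = s²·A².
  H = kg·m²·s⁻²·A⁻².
  Sv = m²·s⁻².
  W = kg·m²·s⁻³.
  So W⁻¹ = kg⁻¹·m⁻²·s³.
  F = kg⁻¹·m⁻²·s⁴·A².
  So F³ = kg⁻³·m⁻⁶·s¹²·A⁶.
  J = kg·m²·s⁻².
  N = kg·m·s⁻².
  Combining: s⁻³·C²·H·Sv·W⁻¹·F³·J·N = s⁻³ · (s²·A²) · (kg·m²·s⁻²·A⁻²) · (m²·s⁻²) · (kg⁻¹·m⁻²·s³) · (kg⁻³·m⁻⁶·s¹²·A⁶) · (kg·m²·s⁻²) · (kg·m·s⁻²) = kg⁻¹·m⁻¹·s⁶·A⁶.
Both reduce to kg⁻¹·m⁻¹·s⁶·A⁶.

Yes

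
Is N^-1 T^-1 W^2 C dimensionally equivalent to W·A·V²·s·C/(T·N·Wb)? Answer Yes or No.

Yes

Left side:
  N = kg·m/s² = kg·m·s⁻² (force = mass × acceleration).
  So N⁻¹ = kg⁻¹·m⁻¹·s².
  T = Wb/m² (flux density = flux per area),
      = kg·s⁻²·A⁻¹.
  So T⁻¹ = kg⁻¹·s²·A.
  W = J/s (power = energy per time),
      = kg·m²·s⁻³.
  So W² = kg²·m⁴·s⁻⁶.
  C = A·s = s·A (charge = current × time).
  Combining: N⁻¹·T⁻¹·W²·C = (kg⁻¹·m⁻¹·s²) · (kg⁻¹·s²·A) · (kg²·m⁴·s⁻⁶) · (s·A) = m³·s⁻¹·A².
Right side:
  W = kg·m²·s⁻³.
  V = kg·m²·s⁻³·A⁻¹.
  So V² = kg²·m⁴·s⁻⁶·A⁻².
  T = kg·s⁻²·A⁻¹.
  So T⁻¹ = kg⁻¹·s²·A.
  N = kg·m·s⁻².
  So N⁻¹ = kg⁻¹·m⁻¹·s².
  Wb = kg·m²·s⁻²·A⁻¹.
  So Wb⁻¹ = kg⁻¹·m⁻²·s²·A.
  C = s·A.
  Combining: W·A·V²·s·T⁻¹·N⁻¹·Wb⁻¹·C = (kg·m²·s⁻³) · A · (kg²·m⁴·s⁻⁶·A⁻²) · s · (kg⁻¹·s²·A) · (kg⁻¹·m⁻¹·s²) · (kg⁻¹·m⁻²·s²·A) · (s·A) = m³·s⁻¹·A².
Both reduce to m³·s⁻¹·A².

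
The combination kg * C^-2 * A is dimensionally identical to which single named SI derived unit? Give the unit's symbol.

T

C = A·s = s·A (charge = current × time).
So C⁻² = s⁻²·A⁻².
Combining: kg·C⁻²·A = kg · (s⁻²·A⁻²) · A = kg·s⁻²·A⁻¹.
kg·s⁻²·A⁻¹ is the base-SI form of the tesla.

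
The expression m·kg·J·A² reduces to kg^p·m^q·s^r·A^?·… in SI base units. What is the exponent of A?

J = N·m (work = force × distance),
    = kg·m²·s⁻².
Combining: m·kg·J·A² = m · kg · (kg·m²·s⁻²) · A² = kg²·m³·s⁻²·A².
The exponent of A is 2.

2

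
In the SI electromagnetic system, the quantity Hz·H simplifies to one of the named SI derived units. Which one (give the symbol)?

Hz = 1/s = s⁻¹ (frequency is cycles per second).
H = Wb/A (inductance = flux per current),
    = kg·m²·s⁻²·A⁻².
Combining: Hz·H = s⁻¹ · (kg·m²·s⁻²·A⁻²) = kg·m²·s⁻³·A⁻².
kg·m²·s⁻³·A⁻² is the base-SI form of the ohm.

Ω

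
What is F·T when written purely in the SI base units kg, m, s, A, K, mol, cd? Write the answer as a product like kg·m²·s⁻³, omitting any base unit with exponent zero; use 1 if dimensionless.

m⁻²·s²·A

F = C/V (capacitance = charge per voltage),
    = A·s/(kg·m²·s⁻³·A⁻¹) (substituting C and V),
    = kg⁻¹·m⁻²·s⁴·A².
T = Wb/m² (flux density = flux per area),
    = kg·s⁻²·A⁻¹.
Combining: F·T = (kg⁻¹·m⁻²·s⁴·A²) · (kg·s⁻²·A⁻¹) = m⁻²·s²·A.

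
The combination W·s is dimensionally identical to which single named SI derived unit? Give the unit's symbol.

W = kg·m²·s⁻³.
Combining: W·s = (kg·m²·s⁻³) · s = kg·m²·s⁻².
kg·m²·s⁻² is the base-SI form of the joule.

J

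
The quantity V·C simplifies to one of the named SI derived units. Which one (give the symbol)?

V = kg·m²·s⁻³·A⁻¹.
C = s·A.
Combining: V·C = (kg·m²·s⁻³·A⁻¹) · (s·A) = kg·m²·s⁻².
kg·m²·s⁻² is the base-SI form of the joule.

J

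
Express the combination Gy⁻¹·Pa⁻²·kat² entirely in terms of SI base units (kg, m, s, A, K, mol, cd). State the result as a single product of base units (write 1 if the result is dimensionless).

Gy = m²·s⁻².
So Gy⁻¹ = m⁻²·s².
Pa = kg·m⁻¹·s⁻².
So Pa⁻² = kg⁻²·m²·s⁴.
kat = s⁻¹·mol.
So kat² = s⁻²·mol².
Combining: Gy⁻¹·Pa⁻²·kat² = (m⁻²·s²) · (kg⁻²·m²·s⁴) · (s⁻²·mol²) = kg⁻²·s⁴·mol².

kg⁻²·s⁴·mol²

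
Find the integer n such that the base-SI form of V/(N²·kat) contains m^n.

N = kg·m·s⁻².
So N⁻² = kg⁻²·m⁻²·s⁴.
kat = s⁻¹·mol.
So kat⁻¹ = s·mol⁻¹.
V = kg·m²·s⁻³·A⁻¹.
Combining: N⁻²·kat⁻¹·V = (kg⁻²·m⁻²·s⁴) · (s·mol⁻¹) · (kg·m²·s⁻³·A⁻¹) = kg⁻¹·s²·A⁻¹·mol⁻¹.
The exponent of m is 0.

0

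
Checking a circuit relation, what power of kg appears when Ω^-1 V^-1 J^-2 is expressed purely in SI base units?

Ω = V/A (resistance = voltage per current),
    = kg·m²·s⁻³·A⁻².
So Ω⁻¹ = kg⁻¹·m⁻²·s³·A².
V = W/A (potential = power per current),
    = kg·m²·s⁻³·A⁻¹.
So V⁻¹ = kg⁻¹·m⁻²·s³·A.
J = N·m (work = force × distance),
    = kg·m²·s⁻².
So J⁻² = kg⁻²·m⁻⁴·s⁴.
Combining: Ω⁻¹·V⁻¹·J⁻² = (kg⁻¹·m⁻²·s³·A²) · (kg⁻¹·m⁻²·s³·A) · (kg⁻²·m⁻⁴·s⁴) = kg⁻⁴·m⁻⁸·s¹⁰·A³.
The exponent of kg is -4.

-4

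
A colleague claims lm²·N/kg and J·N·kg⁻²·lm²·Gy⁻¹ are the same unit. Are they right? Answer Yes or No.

Yes

Left side:
  lm = cd.
  So lm² = cd².
  N = kg·m·s⁻².
  Combining: lm²·N·kg⁻¹ = cd² · (kg·m·s⁻²) · kg⁻¹ = m·s⁻²·cd².
Right side:
  J = N·m (work = force × distance),
      = kg·m²·s⁻².
  N = kg·m/s² = kg·m·s⁻² (force = mass × acceleration).
  lm = cd·sr = cd (luminous flux; sr is dimensionless).
  So lm² = cd².
  Gy = J/kg (absorbed dose = energy per mass),
      = m²·s⁻².
  So Gy⁻¹ = m⁻²·s².
  Combining: J·N·kg⁻²·lm²·Gy⁻¹ = (kg·m²·s⁻²) · (kg·m·s⁻²) · kg⁻² · cd² · (m⁻²·s²) = m·s⁻²·cd².
Both reduce to m·s⁻²·cd².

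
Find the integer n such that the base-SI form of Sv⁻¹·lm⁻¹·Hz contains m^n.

-2

Sv = m²·s⁻².
So Sv⁻¹ = m⁻²·s².
lm = cd.
So lm⁻¹ = cd⁻¹.
Hz = s⁻¹.
Combining: Sv⁻¹·lm⁻¹·Hz = (m⁻²·s²) · cd⁻¹ · s⁻¹ = m⁻²·s·cd⁻¹.
The exponent of m is -2.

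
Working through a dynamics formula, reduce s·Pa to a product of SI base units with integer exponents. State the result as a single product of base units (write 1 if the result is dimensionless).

kg·m⁻¹·s⁻¹

Pa = kg·m⁻¹·s⁻².
Combining: s·Pa = s · (kg·m⁻¹·s⁻²) = kg·m⁻¹·s⁻¹.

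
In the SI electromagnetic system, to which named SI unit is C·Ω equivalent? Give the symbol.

C = A·s = s·A (charge = current × time).
Ω = V/A (resistance = voltage per current),
    = kg·m²·s⁻³·A⁻².
Combining: C·Ω = (s·A) · (kg·m²·s⁻³·A⁻²) = kg·m²·s⁻²·A⁻¹.
kg·m²·s⁻²·A⁻¹ is the base-SI form of the weber.

Wb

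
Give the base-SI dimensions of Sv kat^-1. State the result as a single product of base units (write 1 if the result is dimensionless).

Sv = J/kg (equivalent dose = energy per mass),
    = m²·s⁻².
kat = mol/s = s⁻¹·mol (catalytic activity).
So kat⁻¹ = s·mol⁻¹.
Combining: Sv·kat⁻¹ = (m²·s⁻²) · (s·mol⁻¹) = m²·s⁻¹·mol⁻¹.

m²·s⁻¹·mol⁻¹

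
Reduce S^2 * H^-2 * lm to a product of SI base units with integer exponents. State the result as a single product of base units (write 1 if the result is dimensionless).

S = 1/Ω (conductance is reciprocal resistance),
    = kg⁻¹·m⁻²·s³·A².
So S² = kg⁻²·m⁻⁴·s⁶·A⁴.
H = Wb/A (inductance = flux per current),
    = kg·m²·s⁻²·A⁻².
So H⁻² = kg⁻²·m⁻⁴·s⁴·A⁴.
lm = cd·sr = cd (luminous flux; sr is dimensionless).
Combining: S²·H⁻²·lm = (kg⁻²·m⁻⁴·s⁶·A⁴) · (kg⁻²·m⁻⁴·s⁴·A⁴) · cd = kg⁻⁴·m⁻⁸·s¹⁰·A⁸·cd.

kg⁻⁴·m⁻⁸·s¹⁰·A⁸·cd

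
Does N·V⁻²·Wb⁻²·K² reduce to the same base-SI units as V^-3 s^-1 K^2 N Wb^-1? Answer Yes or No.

Yes

Left side:
  N = kg·m/s² = kg·m·s⁻² (force = mass × acceleration).
  V = W/A (potential = power per current),
      = kg·m²·s⁻³·A⁻¹.
  So V⁻² = kg⁻²·m⁻⁴·s⁶·A².
  Wb = V·s (flux: a volt is a weber per second),
      = kg·m²·s⁻²·A⁻¹.
  So Wb⁻² = kg⁻²·m⁻⁴·s⁴·A².
  Combining: N·V⁻²·Wb⁻²·K² = (kg·m·s⁻²) · (kg⁻²·m⁻⁴·s⁶·A²) · (kg⁻²·m⁻⁴·s⁴·A²) · K² = kg⁻³·m⁻⁷·s⁸·A⁴·K².
Right side:
  V = kg·m²·s⁻³·A⁻¹.
  So V⁻³ = kg⁻³·m⁻⁶·s⁹·A³.
  N = kg·m·s⁻².
  Wb = kg·m²·s⁻²·A⁻¹.
  So Wb⁻¹ = kg⁻¹·m⁻²·s²·A.
  Combining: V⁻³·s⁻¹·K²·N·Wb⁻¹ = (kg⁻³·m⁻⁶·s⁹·A³) · s⁻¹ · K² · (kg·m·s⁻²) · (kg⁻¹·m⁻²·s²·A) = kg⁻³·m⁻⁷·s⁸·A⁴·K².
Both reduce to kg⁻³·m⁻⁷·s⁸·A⁴·K².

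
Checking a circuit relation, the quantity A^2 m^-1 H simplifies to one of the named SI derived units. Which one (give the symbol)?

N

H = kg·m²·s⁻²·A⁻².
Combining: A²·m⁻¹·H = A² · m⁻¹ · (kg·m²·s⁻²·A⁻²) = kg·m·s⁻².
kg·m·s⁻² is the base-SI form of the newton.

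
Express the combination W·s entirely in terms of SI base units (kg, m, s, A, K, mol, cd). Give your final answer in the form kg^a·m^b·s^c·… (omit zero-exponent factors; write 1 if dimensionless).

W = J/s (power = energy per time),
    = kg·m²·s⁻³.
Combining: W·s = (kg·m²·s⁻³) · s = kg·m²·s⁻².

kg·m²·s⁻²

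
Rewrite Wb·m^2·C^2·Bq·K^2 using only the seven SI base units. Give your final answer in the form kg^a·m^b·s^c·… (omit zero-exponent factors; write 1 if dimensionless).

Wb = V·s (flux: a volt is a weber per second),
    = kg·m²·s⁻²·A⁻¹.
C = A·s = s·A (charge = current × time).
So C² = s²·A².
Bq = 1/s = s⁻¹ (activity is decays per second).
Combining: Wb·m²·C²·Bq·K² = (kg·m²·s⁻²·A⁻¹) · m² · (s²·A²) · s⁻¹ · K² = kg·m⁴·s⁻¹·A·K².

kg·m⁴·s⁻¹·A·K²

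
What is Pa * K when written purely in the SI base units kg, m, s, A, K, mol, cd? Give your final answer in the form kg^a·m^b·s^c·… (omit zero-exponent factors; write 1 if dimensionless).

Pa = kg·m⁻¹·s⁻².
Combining: Pa·K = (kg·m⁻¹·s⁻²) · K = kg·m⁻¹·s⁻²·K.

kg·m⁻¹·s⁻²·K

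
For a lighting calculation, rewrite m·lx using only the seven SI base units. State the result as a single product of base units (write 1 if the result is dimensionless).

m⁻¹·cd

lx = m⁻²·cd.
Combining: m·lx = m · (m⁻²·cd) = m⁻¹·cd.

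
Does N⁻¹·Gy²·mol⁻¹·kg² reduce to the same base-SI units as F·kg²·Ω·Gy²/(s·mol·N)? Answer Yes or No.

Left side:
  N = kg·m·s⁻².
  So N⁻¹ = kg⁻¹·m⁻¹·s².
  Gy = m²·s⁻².
  So Gy² = m⁴·s⁻⁴.
  Combining: N⁻¹·Gy²·mol⁻¹·kg² = (kg⁻¹·m⁻¹·s²) · (m⁴·s⁻⁴) · mol⁻¹ · kg² = kg·m³·s⁻²·mol⁻¹.
Right side:
  F = kg⁻¹·m⁻²·s⁴·A².
  Ω = kg·m²·s⁻³·A⁻².
  Gy = m²·s⁻².
  So Gy² = m⁴·s⁻⁴.
  N = kg·m·s⁻².
  So N⁻¹ = kg⁻¹·m⁻¹·s².
  Combining: s⁻¹·mol⁻¹·F·kg²·Ω·Gy²·N⁻¹ = s⁻¹ · mol⁻¹ · (kg⁻¹·m⁻²·s⁴·A²) · kg² · (kg·m²·s⁻³·A⁻²) · (m⁴·s⁻⁴) · (kg⁻¹·m⁻¹·s²) = kg·m³·s⁻²·mol⁻¹.
Both reduce to kg·m³·s⁻²·mol⁻¹.

Yes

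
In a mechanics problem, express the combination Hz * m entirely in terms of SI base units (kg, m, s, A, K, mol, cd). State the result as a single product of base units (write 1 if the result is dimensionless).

m·s⁻¹

Hz = 1/s = s⁻¹ (frequency is cycles per second).
Combining: Hz·m = s⁻¹ · m = m·s⁻¹.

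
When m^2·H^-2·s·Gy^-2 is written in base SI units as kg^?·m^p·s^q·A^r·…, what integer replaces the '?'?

H = Wb/A (inductance = flux per current),
    = kg·m²·s⁻²·A⁻².
So H⁻² = kg⁻²·m⁻⁴·s⁴·A⁴.
Gy = J/kg (absorbed dose = energy per mass),
    = m²·s⁻².
So Gy⁻² = m⁻⁴·s⁴.
Combining: m²·H⁻²·s·Gy⁻² = m² · (kg⁻²·m⁻⁴·s⁴·A⁴) · s · (m⁻⁴·s⁴) = kg⁻²·m⁻⁶·s⁹·A⁴.
The exponent of kg is -2.

-2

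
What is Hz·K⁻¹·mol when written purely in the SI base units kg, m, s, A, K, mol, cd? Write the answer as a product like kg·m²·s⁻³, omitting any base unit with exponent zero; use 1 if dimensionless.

s⁻¹·K⁻¹·mol

Hz = s⁻¹.
Combining: Hz·K⁻¹·mol = s⁻¹ · K⁻¹ · mol = s⁻¹·K⁻¹·mol.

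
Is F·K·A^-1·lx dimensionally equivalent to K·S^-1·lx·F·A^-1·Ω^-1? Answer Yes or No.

Left side:
  F = kg⁻¹·m⁻²·s⁴·A².
  lx = m⁻²·cd.
  Combining: F·K·A⁻¹·lx = (kg⁻¹·m⁻²·s⁴·A²) · K · A⁻¹ · (m⁻²·cd) = kg⁻¹·m⁻⁴·s⁴·A·K·cd.
Right side:
  S = 1/Ω (conductance is reciprocal resistance),
      = kg⁻¹·m⁻²·s³·A².
  So S⁻¹ = kg·m²·s⁻³·A⁻².
  lx = lm/m² (illuminance = luminous flux per area),
      = m⁻²·cd.
  F = C/V (capacitance = charge per voltage),
      = A·s/(kg·m²·s⁻³·A⁻¹) (substituting C and V),
      = kg⁻¹·m⁻²·s⁴·A².
  Ω = V/A (resistance = voltage per current),
      = kg·m²·s⁻³·A⁻².
  So Ω⁻¹ = kg⁻¹·m⁻²·s³·A².
  Combining: K·S⁻¹·lx·F·A⁻¹·Ω⁻¹ = K · (kg·m²·s⁻³·A⁻²) · (m⁻²·cd) · (kg⁻¹·m⁻²·s⁴·A²) · A⁻¹ · (kg⁻¹·m⁻²·s³·A²) = kg⁻¹·m⁻⁴·s⁴·A·K·cd.
Both reduce to kg⁻¹·m⁻⁴·s⁴·A·K·cd.

Yes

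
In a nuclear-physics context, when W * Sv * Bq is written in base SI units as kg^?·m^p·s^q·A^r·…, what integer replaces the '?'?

1

W = J/s (power = energy per time),
    = kg·m²·s⁻³.
Sv = J/kg (equivalent dose = energy per mass),
    = m²·s⁻².
Bq = 1/s = s⁻¹ (activity is decays per second).
Combining: W·Sv·Bq = (kg·m²·s⁻³) · (m²·s⁻²) · s⁻¹ = kg·m⁴·s⁻⁶.
The exponent of kg is 1.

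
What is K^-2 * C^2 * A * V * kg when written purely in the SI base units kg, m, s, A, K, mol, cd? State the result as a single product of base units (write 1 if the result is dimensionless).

kg²·m²·s⁻¹·A²·K⁻²

C = A·s = s·A (charge = current × time).
So C² = s²·A².
V = W/A (potential = power per current),
    = kg·m²·s⁻³·A⁻¹.
Combining: K⁻²·C²·A·V·kg = K⁻² · (s²·A²) · A · (kg·m²·s⁻³·A⁻¹) · kg = kg²·m²·s⁻¹·A²·K⁻².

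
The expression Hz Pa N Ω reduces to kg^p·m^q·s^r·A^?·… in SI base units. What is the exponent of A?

-2

Hz = s⁻¹.
Pa = kg·m⁻¹·s⁻².
N = kg·m·s⁻².
Ω = kg·m²·s⁻³·A⁻².
Combining: Hz·Pa·N·Ω = s⁻¹ · (kg·m⁻¹·s⁻²) · (kg·m·s⁻²) · (kg·m²·s⁻³·A⁻²) = kg³·m²·s⁻⁸·A⁻².
The exponent of A is -2.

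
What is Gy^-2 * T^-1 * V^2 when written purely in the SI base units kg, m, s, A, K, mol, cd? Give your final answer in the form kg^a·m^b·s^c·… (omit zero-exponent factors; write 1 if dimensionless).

kg·A⁻¹

Gy = m²·s⁻².
So Gy⁻² = m⁻⁴·s⁴.
T = kg·s⁻²·A⁻¹.
So T⁻¹ = kg⁻¹·s²·A.
V = kg·m²·s⁻³·A⁻¹.
So V² = kg²·m⁴·s⁻⁶·A⁻².
Combining: Gy⁻²·T⁻¹·V² = (m⁻⁴·s⁴) · (kg⁻¹·s²·A) · (kg²·m⁴·s⁻⁶·A⁻²) = kg·A⁻¹.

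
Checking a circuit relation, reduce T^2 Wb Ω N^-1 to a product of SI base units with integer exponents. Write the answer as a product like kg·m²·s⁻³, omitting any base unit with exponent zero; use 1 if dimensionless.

T = Wb/m² (flux density = flux per area),
    = kg·s⁻²·A⁻¹.
So T² = kg²·s⁻⁴·A⁻².
Wb = V·s (flux: a volt is a weber per second),
    = kg·m²·s⁻²·A⁻¹.
Ω = V/A (resistance = voltage per current),
    = kg·m²·s⁻³·A⁻².
N = kg·m/s² = kg·m·s⁻² (force = mass × acceleration).
So N⁻¹ = kg⁻¹·m⁻¹·s².
Combining: T²·Wb·Ω·N⁻¹ = (kg²·s⁻⁴·A⁻²) · (kg·m²·s⁻²·A⁻¹) · (kg·m²·s⁻³·A⁻²) · (kg⁻¹·m⁻¹·s²) = kg³·m³·s⁻⁷·A⁻⁵.

kg³·m³·s⁻⁷·A⁻⁵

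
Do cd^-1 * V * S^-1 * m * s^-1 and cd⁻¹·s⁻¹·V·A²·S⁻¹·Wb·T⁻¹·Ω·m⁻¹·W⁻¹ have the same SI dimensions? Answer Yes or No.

Left side:
  V = W/A (potential = power per current),
      = kg·m²·s⁻³·A⁻¹.
  S = 1/Ω (conductance is reciprocal resistance),
      = kg⁻¹·m⁻²·s³·A².
  So S⁻¹ = kg·m²·s⁻³·A⁻².
  Combining: cd⁻¹·V·S⁻¹·m·s⁻¹ = cd⁻¹ · (kg·m²·s⁻³·A⁻¹) · (kg·m²·s⁻³·A⁻²) · m · s⁻¹ = kg²·m⁵·s⁻⁷·A⁻³·cd⁻¹.
Right side:
  V = kg·m²·s⁻³·A⁻¹.
  S = kg⁻¹·m⁻²·s³·A².
  So S⁻¹ = kg·m²·s⁻³·A⁻².
  Wb = kg·m²·s⁻²·A⁻¹.
  T = kg·s⁻²·A⁻¹.
  So T⁻¹ = kg⁻¹·s²·A.
  Ω = kg·m²·s⁻³·A⁻².
  W = kg·m²·s⁻³.
  So W⁻¹ = kg⁻¹·m⁻²·s³.
  Combining: cd⁻¹·s⁻¹·V·A²·S⁻¹·Wb·T⁻¹·Ω·m⁻¹·W⁻¹ = cd⁻¹ · s⁻¹ · (kg·m²·s⁻³·A⁻¹) · A² · (kg·m²·s⁻³·A⁻²) · (kg·m²·s⁻²·A⁻¹) · (kg⁻¹·s²·A) · (kg·m²·s⁻³·A⁻²) · m⁻¹ · (kg⁻¹·m⁻²·s³) = kg²·m⁵·s⁻⁷·A⁻³·cd⁻¹.
Both reduce to kg²·m⁵·s⁻⁷·A⁻³·cd⁻¹.

Yes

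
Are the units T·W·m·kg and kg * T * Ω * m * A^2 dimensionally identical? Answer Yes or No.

Left side:
  T = kg·s⁻²·A⁻¹.
  W = kg·m²·s⁻³.
  Combining: T·W·m·kg = (kg·s⁻²·A⁻¹) · (kg·m²·s⁻³) · m · kg = kg³·m³·s⁻⁵·A⁻¹.
Right side:
  T = Wb/m² (flux density = flux per area),
      = kg·s⁻²·A⁻¹.
  Ω = V/A (resistance = voltage per current),
      = kg·m²·s⁻³·A⁻².
  Combining: kg·T·Ω·m·A² = kg · (kg·s⁻²·A⁻¹) · (kg·m²·s⁻³·A⁻²) · m · A² = kg³·m³·s⁻⁵·A⁻¹.
Both reduce to kg³·m³·s⁻⁵·A⁻¹.

Yes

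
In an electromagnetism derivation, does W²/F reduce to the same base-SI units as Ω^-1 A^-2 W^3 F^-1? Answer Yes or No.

Left side:
  F = C/V (capacitance = charge per voltage),
      = A·s/(kg·m²·s⁻³·A⁻¹) (substituting C and V),
      = kg⁻¹·m⁻²·s⁴·A².
  So F⁻¹ = kg·m²·s⁻⁴·A⁻².
  W = J/s (power = energy per time),
      = kg·m²·s⁻³.
  So W² = kg²·m⁴·s⁻⁶.
  Combining: F⁻¹·W² = (kg·m²·s⁻⁴·A⁻²) · (kg²·m⁴·s⁻⁶) = kg³·m⁶·s⁻¹⁰·A⁻².
Right side:
  Ω = kg·m²·s⁻³·A⁻².
  So Ω⁻¹ = kg⁻¹·m⁻²·s³·A².
  W = kg·m²·s⁻³.
  So W³ = kg³·m⁶·s⁻⁹.
  F = kg⁻¹·m⁻²·s⁴·A².
  So F⁻¹ = kg·m²·s⁻⁴·A⁻².
  Combining: Ω⁻¹·A⁻²·W³·F⁻¹ = (kg⁻¹·m⁻²·s³·A²) · A⁻² · (kg³·m⁶·s⁻⁹) · (kg·m²·s⁻⁴·A⁻²) = kg³·m⁶·s⁻¹⁰·A⁻².
Both reduce to kg³·m⁶·s⁻¹⁰·A⁻².

Yes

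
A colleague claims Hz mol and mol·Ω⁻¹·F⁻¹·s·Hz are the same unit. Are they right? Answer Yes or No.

Left side:
  Hz = 1/s = s⁻¹ (frequency is cycles per second).
  Combining: Hz·mol = s⁻¹ · mol = s⁻¹·mol.
Right side:
  Ω = kg·m²·s⁻³·A⁻².
  So Ω⁻¹ = kg⁻¹·m⁻²·s³·A².
  F = kg⁻¹·m⁻²·s⁴·A².
  So F⁻¹ = kg·m²·s⁻⁴·A⁻².
  Hz = s⁻¹.
  Combining: mol·Ω⁻¹·F⁻¹·s·Hz = mol · (kg⁻¹·m⁻²·s³·A²) · (kg·m²·s⁻⁴·A⁻²) · s · s⁻¹ = s⁻¹·mol.
Both reduce to s⁻¹·mol.

Yes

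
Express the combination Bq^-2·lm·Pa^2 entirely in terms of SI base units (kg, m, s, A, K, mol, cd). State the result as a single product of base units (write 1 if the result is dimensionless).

kg²·m⁻²·s⁻²·cd

Bq = 1/s = s⁻¹ (activity is decays per second).
So Bq⁻² = s².
lm = cd·sr = cd (luminous flux; sr is dimensionless).
Pa = N/m² (pressure = force per area),
    = kg·m⁻¹·s⁻².
So Pa² = kg²·m⁻²·s⁻⁴.
Combining: Bq⁻²·lm·Pa² = s² · cd · (kg²·m⁻²·s⁻⁴) = kg²·m⁻²·s⁻²·cd.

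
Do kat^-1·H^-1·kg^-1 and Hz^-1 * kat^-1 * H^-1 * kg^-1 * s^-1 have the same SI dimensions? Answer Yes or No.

Left side:
  kat = mol/s = s⁻¹·mol (catalytic activity).
  So kat⁻¹ = s·mol⁻¹.
  H = Wb/A (inductance = flux per current),
      = kg·m²·s⁻²·A⁻².
  So H⁻¹ = kg⁻¹·m⁻²·s²·A².
  Combining: kat⁻¹·H⁻¹·kg⁻¹ = (s·mol⁻¹) · (kg⁻¹·m⁻²·s²·A²) · kg⁻¹ = kg⁻²·m⁻²·s³·A²·mol⁻¹.
Right side:
  Hz = 1/s = s⁻¹ (frequency is cycles per second).
  So Hz⁻¹ = s.
  kat = mol/s = s⁻¹·mol (catalytic activity).
  So kat⁻¹ = s·mol⁻¹.
  H = Wb/A (inductance = flux per current),
      = kg·m²·s⁻²·A⁻².
  So H⁻¹ = kg⁻¹·m⁻²·s²·A².
  Combining: Hz⁻¹·kat⁻¹·H⁻¹·kg⁻¹·s⁻¹ = s · (s·mol⁻¹) · (kg⁻¹·m⁻²·s²·A²) · kg⁻¹ · s⁻¹ = kg⁻²·m⁻²·s³·A²·mol⁻¹.
Both reduce to kg⁻²·m⁻²·s³·A²·mol⁻¹.

Yes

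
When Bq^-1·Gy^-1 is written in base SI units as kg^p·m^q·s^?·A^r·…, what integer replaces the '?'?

Bq = 1/s = s⁻¹ (activity is decays per second).
So Bq⁻¹ = s.
Gy = J/kg (absorbed dose = energy per mass),
    = m²·s⁻².
So Gy⁻¹ = m⁻²·s².
Combining: Bq⁻¹·Gy⁻¹ = s · (m⁻²·s²) = m⁻²·s³.
The exponent of s is 3.

3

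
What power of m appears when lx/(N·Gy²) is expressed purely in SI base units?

N = kg·m/s² = kg·m·s⁻² (force = mass × acceleration).
So N⁻¹ = kg⁻¹·m⁻¹·s².
Gy = J/kg (absorbed dose = energy per mass),
    = m²·s⁻².
So Gy⁻² = m⁻⁴·s⁴.
lx = lm/m² (illuminance = luminous flux per area),
    = m⁻²·cd.
Combining: N⁻¹·Gy⁻²·lx = (kg⁻¹·m⁻¹·s²) · (m⁻⁴·s⁴) · (m⁻²·cd) = kg⁻¹·m⁻⁷·s⁶·cd.
The exponent of m is -7.

-7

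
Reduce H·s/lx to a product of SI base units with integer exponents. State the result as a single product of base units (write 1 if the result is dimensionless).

H = Wb/A (inductance = flux per current),
    = kg·m²·s⁻²·A⁻².
lx = lm/m² (illuminance = luminous flux per area),
    = m⁻²·cd.
So lx⁻¹ = m²·cd⁻¹.
Combining: H·s·lx⁻¹ = (kg·m²·s⁻²·A⁻²) · s · (m²·cd⁻¹) = kg·m⁴·s⁻¹·A⁻²·cd⁻¹.

kg·m⁴·s⁻¹·A⁻²·cd⁻¹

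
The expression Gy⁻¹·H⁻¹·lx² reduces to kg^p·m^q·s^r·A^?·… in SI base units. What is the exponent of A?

2

Gy = J/kg (absorbed dose = energy per mass),
    = m²·s⁻².
So Gy⁻¹ = m⁻²·s².
H = Wb/A (inductance = flux per current),
    = kg·m²·s⁻²·A⁻².
So H⁻¹ = kg⁻¹·m⁻²·s²·A².
lx = lm/m² (illuminance = luminous flux per area),
    = m⁻²·cd.
So lx² = m⁻⁴·cd².
Combining: Gy⁻¹·H⁻¹·lx² = (m⁻²·s²) · (kg⁻¹·m⁻²·s²·A²) · (m⁻⁴·cd²) = kg⁻¹·m⁻⁸·s⁴·A²·cd².
The exponent of A is 2.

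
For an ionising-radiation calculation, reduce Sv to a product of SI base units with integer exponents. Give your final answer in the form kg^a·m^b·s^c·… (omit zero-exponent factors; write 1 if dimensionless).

Sv = J/kg (equivalent dose = energy per mass),
    = m²·s⁻².

m²·s⁻²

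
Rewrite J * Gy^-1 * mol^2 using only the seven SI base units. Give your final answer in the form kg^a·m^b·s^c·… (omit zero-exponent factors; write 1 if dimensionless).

J = N·m (work = force × distance),
    = kg·m²·s⁻².
Gy = J/kg (absorbed dose = energy per mass),
    = m²·s⁻².
So Gy⁻¹ = m⁻²·s².
Combining: J·Gy⁻¹·mol² = (kg·m²·s⁻²) · (m⁻²·s²) · mol² = kg·mol².

kg·mol²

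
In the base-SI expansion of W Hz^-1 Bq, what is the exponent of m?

W = J/s (power = energy per time),
    = kg·m²·s⁻³.
Hz = 1/s = s⁻¹ (frequency is cycles per second).
So Hz⁻¹ = s.
Bq = 1/s = s⁻¹ (activity is decays per second).
Combining: W·Hz⁻¹·Bq = (kg·m²·s⁻³) · s · s⁻¹ = kg·m²·s⁻³.
The exponent of m is 2.

2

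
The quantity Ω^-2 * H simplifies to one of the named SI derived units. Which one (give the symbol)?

Ω = V/A (resistance = voltage per current),
    = kg·m²·s⁻³·A⁻².
So Ω⁻² = kg⁻²·m⁻⁴·s⁶·A⁴.
H = Wb/A (inductance = flux per current),
    = kg·m²·s⁻²·A⁻².
Combining: Ω⁻²·H = (kg⁻²·m⁻⁴·s⁶·A⁴) · (kg·m²·s⁻²·A⁻²) = kg⁻¹·m⁻²·s⁴·A².
kg⁻¹·m⁻²·s⁴·A² is the base-SI form of the farad.

F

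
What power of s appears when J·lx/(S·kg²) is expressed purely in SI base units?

S = kg⁻¹·m⁻²·s³·A².
So S⁻¹ = kg·m²·s⁻³·A⁻².
J = kg·m²·s⁻².
lx = m⁻²·cd.
Combining: S⁻¹·J·lx·kg⁻² = (kg·m²·s⁻³·A⁻²) · (kg·m²·s⁻²) · (m⁻²·cd) · kg⁻² = m²·s⁻⁵·A⁻²·cd.
The exponent of s is -5.

-5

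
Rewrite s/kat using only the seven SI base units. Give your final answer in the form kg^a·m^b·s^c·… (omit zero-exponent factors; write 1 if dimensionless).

s²·mol⁻¹

kat = mol/s = s⁻¹·mol (catalytic activity).
So kat⁻¹ = s·mol⁻¹.
Combining: kat⁻¹·s = (s·mol⁻¹) · s = s²·mol⁻¹.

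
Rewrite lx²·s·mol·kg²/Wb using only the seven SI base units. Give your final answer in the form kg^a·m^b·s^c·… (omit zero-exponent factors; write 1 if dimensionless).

lx = lm/m² (illuminance = luminous flux per area),
    = m⁻²·cd.
So lx² = m⁻⁴·cd².
Wb = V·s (flux: a volt is a weber per second),
    = kg·m²·s⁻²·A⁻¹.
So Wb⁻¹ = kg⁻¹·m⁻²·s²·A.
Combining: lx²·Wb⁻¹·s·mol·kg² = (m⁻⁴·cd²) · (kg⁻¹·m⁻²·s²·A) · s · mol · kg² = kg·m⁻⁶·s³·A·mol·cd².

kg·m⁻⁶·s³·A·mol·cd²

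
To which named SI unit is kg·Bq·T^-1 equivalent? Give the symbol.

C

Bq = s⁻¹.
T = kg·s⁻²·A⁻¹.
So T⁻¹ = kg⁻¹·s²·A.
Combining: kg·Bq·T⁻¹ = kg · s⁻¹ · (kg⁻¹·s²·A) = s·A.
s·A is the base-SI form of the coulomb.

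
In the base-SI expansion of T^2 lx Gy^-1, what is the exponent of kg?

2

T = kg·s⁻²·A⁻¹.
So T² = kg²·s⁻⁴·A⁻².
lx = m⁻²·cd.
Gy = m²·s⁻².
So Gy⁻¹ = m⁻²·s².
Combining: T²·lx·Gy⁻¹ = (kg²·s⁻⁴·A⁻²) · (m⁻²·cd) · (m⁻²·s²) = kg²·m⁻⁴·s⁻²·A⁻²·cd.
The exponent of kg is 2.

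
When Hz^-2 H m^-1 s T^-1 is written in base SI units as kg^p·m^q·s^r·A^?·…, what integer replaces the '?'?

-1

Hz = s⁻¹.
So Hz⁻² = s².
H = kg·m²·s⁻²·A⁻².
T = kg·s⁻²·A⁻¹.
So T⁻¹ = kg⁻¹·s²·A.
Combining: Hz⁻²·H·m⁻¹·s·T⁻¹ = s² · (kg·m²·s⁻²·A⁻²) · m⁻¹ · s · (kg⁻¹·s²·A) = m·s³·A⁻¹.
The exponent of A is -1.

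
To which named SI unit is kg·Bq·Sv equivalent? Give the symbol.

W

Bq = s⁻¹.
Sv = m²·s⁻².
Combining: kg·Bq·Sv = kg · s⁻¹ · (m²·s⁻²) = kg·m²·s⁻³.
kg·m²·s⁻³ is the base-SI form of the watt.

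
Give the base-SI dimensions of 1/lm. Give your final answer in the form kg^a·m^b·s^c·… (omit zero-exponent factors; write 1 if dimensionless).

lm = cd·sr = cd (luminous flux; sr is dimensionless).
So lm⁻¹ = cd⁻¹.

cd⁻¹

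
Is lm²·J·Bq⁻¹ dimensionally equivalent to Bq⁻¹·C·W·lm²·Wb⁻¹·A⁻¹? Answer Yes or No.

No

Left side:
  lm = cd·sr = cd (luminous flux; sr is dimensionless).
  So lm² = cd².
  J = N·m (work = force × distance),
      = kg·m²·s⁻².
  Bq = 1/s = s⁻¹ (activity is decays per second).
  So Bq⁻¹ = s.
  Combining: lm²·J·Bq⁻¹ = cd² · (kg·m²·s⁻²) · s = kg·m²·s⁻¹·cd².
Right side:
  Bq = s⁻¹.
  So Bq⁻¹ = s.
  C = s·A.
  W = kg·m²·s⁻³.
  lm = cd.
  So lm² = cd².
  Wb = kg·m²·s⁻²·A⁻¹.
  So Wb⁻¹ = kg⁻¹·m⁻²·s²·A.
  Combining: Bq⁻¹·C·W·lm²·Wb⁻¹·A⁻¹ = s · (s·A) · (kg·m²·s⁻³) · cd² · (kg⁻¹·m⁻²·s²·A) · A⁻¹ = s·A·cd².
Left is kg·m²·s⁻¹·cd²; right is s·A·cd² — different.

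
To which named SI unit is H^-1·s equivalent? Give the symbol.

H = kg·m²·s⁻²·A⁻².
So H⁻¹ = kg⁻¹·m⁻²·s²·A².
Combining: H⁻¹·s = (kg⁻¹·m⁻²·s²·A²) · s = kg⁻¹·m⁻²·s³·A².
kg⁻¹·m⁻²·s³·A² is the base-SI form of the siemens.

S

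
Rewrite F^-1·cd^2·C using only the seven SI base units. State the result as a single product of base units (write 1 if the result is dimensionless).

kg·m²·s⁻³·A⁻¹·cd²

F = kg⁻¹·m⁻²·s⁴·A².
So F⁻¹ = kg·m²·s⁻⁴·A⁻².
C = s·A.
Combining: F⁻¹·cd²·C = (kg·m²·s⁻⁴·A⁻²) · cd² · (s·A) = kg·m²·s⁻³·A⁻¹·cd².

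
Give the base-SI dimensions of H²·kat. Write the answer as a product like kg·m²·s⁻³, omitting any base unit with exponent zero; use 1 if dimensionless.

H = Wb/A (inductance = flux per current),
    = kg·m²·s⁻²·A⁻².
So H² = kg²·m⁴·s⁻⁴·A⁻⁴.
kat = mol/s = s⁻¹·mol (catalytic activity).
Combining: H²·kat = (kg²·m⁴·s⁻⁴·A⁻⁴) · (s⁻¹·mol) = kg²·m⁴·s⁻⁵·A⁻⁴·mol.

kg²·m⁴·s⁻⁵·A⁻⁴·mol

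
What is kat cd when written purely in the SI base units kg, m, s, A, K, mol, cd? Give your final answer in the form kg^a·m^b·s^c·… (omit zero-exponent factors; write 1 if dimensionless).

s⁻¹·mol·cd

kat = mol/s = s⁻¹·mol (catalytic activity).
Combining: kat·cd = (s⁻¹·mol) · cd = s⁻¹·mol·cd.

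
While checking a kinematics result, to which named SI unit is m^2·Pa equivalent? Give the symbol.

Pa = kg·m⁻¹·s⁻².
Combining: m²·Pa = m² · (kg·m⁻¹·s⁻²) = kg·m·s⁻².
kg·m·s⁻² is the base-SI form of the newton.

N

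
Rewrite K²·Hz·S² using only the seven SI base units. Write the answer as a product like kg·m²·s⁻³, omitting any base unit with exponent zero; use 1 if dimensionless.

Hz = 1/s = s⁻¹ (frequency is cycles per second).
S = 1/Ω (conductance is reciprocal resistance),
    = kg⁻¹·m⁻²·s³·A².
So S² = kg⁻²·m⁻⁴·s⁶·A⁴.
Combining: K²·Hz·S² = K² · s⁻¹ · (kg⁻²·m⁻⁴·s⁶·A⁴) = kg⁻²·m⁻⁴·s⁵·A⁴·K².

kg⁻²·m⁻⁴·s⁵·A⁴·K²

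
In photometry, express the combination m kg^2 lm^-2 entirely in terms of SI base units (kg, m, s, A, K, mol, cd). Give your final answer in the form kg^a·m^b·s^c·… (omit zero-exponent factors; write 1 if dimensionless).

kg²·m·cd⁻²

lm = cd·sr = cd (luminous flux; sr is dimensionless).
So lm⁻² = cd⁻².
Combining: m·kg²·lm⁻² = m · kg² · cd⁻² = kg²·m·cd⁻².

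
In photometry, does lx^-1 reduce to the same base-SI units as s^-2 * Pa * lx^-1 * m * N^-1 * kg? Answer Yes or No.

No

Left side:
  lx = lm/m² (illuminance = luminous flux per area),
      = m⁻²·cd.
  So lx⁻¹ = m²·cd⁻¹.
Right side:
  Pa = N/m² (pressure = force per area),
      = kg·m⁻¹·s⁻².
  lx = lm/m² (illuminance = luminous flux per area),
      = m⁻²·cd.
  So lx⁻¹ = m²·cd⁻¹.
  N = kg·m/s² = kg·m·s⁻² (force = mass × acceleration).
  So N⁻¹ = kg⁻¹·m⁻¹·s².
  Combining: s⁻²·Pa·lx⁻¹·m·N⁻¹·kg = s⁻² · (kg·m⁻¹·s⁻²) · (m²·cd⁻¹) · m · (kg⁻¹·m⁻¹·s²) · kg = kg·m·s⁻²·cd⁻¹.
Left is m²·cd⁻¹; right is kg·m·s⁻²·cd⁻¹ — different.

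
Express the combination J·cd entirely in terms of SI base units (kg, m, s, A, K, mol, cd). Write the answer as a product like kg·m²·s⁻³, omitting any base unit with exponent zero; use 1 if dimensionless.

kg·m²·s⁻²·cd

J = N·m (work = force × distance),
    = kg·m²·s⁻².
Combining: J·cd = (kg·m²·s⁻²) · cd = kg·m²·s⁻²·cd.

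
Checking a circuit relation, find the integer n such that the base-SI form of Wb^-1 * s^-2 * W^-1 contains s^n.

3

Wb = kg·m²·s⁻²·A⁻¹.
So Wb⁻¹ = kg⁻¹·m⁻²·s²·A.
W = kg·m²·s⁻³.
So W⁻¹ = kg⁻¹·m⁻²·s³.
Combining: Wb⁻¹·s⁻²·W⁻¹ = (kg⁻¹·m⁻²·s²·A) · s⁻² · (kg⁻¹·m⁻²·s³) = kg⁻²·m⁻⁴·s³·A.
The exponent of s is 3.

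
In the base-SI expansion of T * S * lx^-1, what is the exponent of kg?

T = kg·s⁻²·A⁻¹.
S = kg⁻¹·m⁻²·s³·A².
lx = m⁻²·cd.
So lx⁻¹ = m²·cd⁻¹.
Combining: T·S·lx⁻¹ = (kg·s⁻²·A⁻¹) · (kg⁻¹·m⁻²·s³·A²) · (m²·cd⁻¹) = s·A·cd⁻¹.
The exponent of kg is 0.

0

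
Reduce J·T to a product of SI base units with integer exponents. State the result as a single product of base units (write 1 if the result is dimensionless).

J = N·m (work = force × distance),
    = kg·m²·s⁻².
T = Wb/m² (flux density = flux per area),
    = kg·s⁻²·A⁻¹.
Combining: J·T = (kg·m²·s⁻²) · (kg·s⁻²·A⁻¹) = kg²·m²·s⁻⁴·A⁻¹.

kg²·m²·s⁻⁴·A⁻¹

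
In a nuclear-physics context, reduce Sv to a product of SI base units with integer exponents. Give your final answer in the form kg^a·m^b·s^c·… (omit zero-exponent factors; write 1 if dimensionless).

m²·s⁻²

Sv = m²·s⁻².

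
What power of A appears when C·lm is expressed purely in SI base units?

C = A·s = s·A (charge = current × time).
lm = cd·sr = cd (luminous flux; sr is dimensionless).
Combining: C·lm = (s·A) · cd = s·A·cd.
The exponent of A is 1.

1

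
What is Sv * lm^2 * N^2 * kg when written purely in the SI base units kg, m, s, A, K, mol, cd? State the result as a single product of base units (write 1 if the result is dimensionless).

Sv = J/kg (equivalent dose = energy per mass),
    = m²·s⁻².
lm = cd·sr = cd (luminous flux; sr is dimensionless).
So lm² = cd².
N = kg·m/s² = kg·m·s⁻² (force = mass × acceleration).
So N² = kg²·m²·s⁻⁴.
Combining: Sv·lm²·N²·kg = (m²·s⁻²) · cd² · (kg²·m²·s⁻⁴) · kg = kg³·m⁴·s⁻⁶·cd².

kg³·m⁴·s⁻⁶·cd²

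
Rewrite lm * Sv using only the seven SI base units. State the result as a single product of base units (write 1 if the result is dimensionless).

m²·s⁻²·cd

lm = cd·sr = cd (luminous flux; sr is dimensionless).
Sv = J/kg (equivalent dose = energy per mass),
    = m²·s⁻².
Combining: lm·Sv = cd · (m²·s⁻²) = m²·s⁻²·cd.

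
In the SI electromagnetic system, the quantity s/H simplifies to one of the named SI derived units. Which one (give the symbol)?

S

H = kg·m²·s⁻²·A⁻².
So H⁻¹ = kg⁻¹·m⁻²·s²·A².
Combining: H⁻¹·s = (kg⁻¹·m⁻²·s²·A²) · s = kg⁻¹·m⁻²·s³·A².
kg⁻¹·m⁻²·s³·A² is the base-SI form of the siemens.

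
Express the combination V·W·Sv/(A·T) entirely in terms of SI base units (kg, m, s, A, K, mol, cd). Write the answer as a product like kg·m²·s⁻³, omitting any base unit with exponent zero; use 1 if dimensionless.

V = kg·m²·s⁻³·A⁻¹.
W = kg·m²·s⁻³.
T = kg·s⁻²·A⁻¹.
So T⁻¹ = kg⁻¹·s²·A.
Sv = m²·s⁻².
Combining: V·A⁻¹·W·T⁻¹·Sv = (kg·m²·s⁻³·A⁻¹) · A⁻¹ · (kg·m²·s⁻³) · (kg⁻¹·s²·A) · (m²·s⁻²) = kg·m⁶·s⁻⁶·A⁻¹.

kg·m⁶·s⁻⁶·A⁻¹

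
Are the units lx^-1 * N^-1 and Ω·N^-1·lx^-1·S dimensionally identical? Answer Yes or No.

Left side:
  lx = lm/m² (illuminance = luminous flux per area),
      = m⁻²·cd.
  So lx⁻¹ = m²·cd⁻¹.
  N = kg·m/s² = kg·m·s⁻² (force = mass × acceleration).
  So N⁻¹ = kg⁻¹·m⁻¹·s².
  Combining: lx⁻¹·N⁻¹ = (m²·cd⁻¹) · (kg⁻¹·m⁻¹·s²) = kg⁻¹·m·s²·cd⁻¹.
Right side:
  Ω = V/A (resistance = voltage per current),
      = kg·m²·s⁻³·A⁻².
  N = kg·m/s² = kg·m·s⁻² (force = mass × acceleration).
  So N⁻¹ = kg⁻¹·m⁻¹·s².
  lx = lm/m² (illuminance = luminous flux per area),
      = m⁻²·cd.
  So lx⁻¹ = m²·cd⁻¹.
  S = 1/Ω (conductance is reciprocal resistance),
      = kg⁻¹·m⁻²·s³·A².
  Combining: Ω·N⁻¹·lx⁻¹·S = (kg·m²·s⁻³·A⁻²) · (kg⁻¹·m⁻¹·s²) · (m²·cd⁻¹) · (kg⁻¹·m⁻²·s³·A²) = kg⁻¹·m·s²·cd⁻¹.
Both reduce to kg⁻¹·m·s²·cd⁻¹.

Yes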